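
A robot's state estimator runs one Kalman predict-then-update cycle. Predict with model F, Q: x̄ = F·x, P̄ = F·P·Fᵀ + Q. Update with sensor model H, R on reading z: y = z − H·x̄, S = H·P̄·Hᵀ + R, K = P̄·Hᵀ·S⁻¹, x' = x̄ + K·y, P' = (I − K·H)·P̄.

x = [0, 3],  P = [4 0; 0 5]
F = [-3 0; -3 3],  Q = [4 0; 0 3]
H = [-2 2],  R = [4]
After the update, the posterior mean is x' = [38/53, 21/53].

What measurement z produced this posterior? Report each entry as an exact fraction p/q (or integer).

x̄ = F·x = [0, 9]
P̄ = F·P·Fᵀ + Q = [40 36; 36 84]
S = H·P̄·Hᵀ + R = [212]
K = P̄·Hᵀ·S⁻¹ = [-2/53; 24/53]
x' − x̄ = [38/53, -456/53] = K·y
y = (KᵀK)⁻¹·Kᵀ·(x' − x̄) = [-19]
z = y + H·x̄ = [-19] + [18] = [-1]

z = [-1]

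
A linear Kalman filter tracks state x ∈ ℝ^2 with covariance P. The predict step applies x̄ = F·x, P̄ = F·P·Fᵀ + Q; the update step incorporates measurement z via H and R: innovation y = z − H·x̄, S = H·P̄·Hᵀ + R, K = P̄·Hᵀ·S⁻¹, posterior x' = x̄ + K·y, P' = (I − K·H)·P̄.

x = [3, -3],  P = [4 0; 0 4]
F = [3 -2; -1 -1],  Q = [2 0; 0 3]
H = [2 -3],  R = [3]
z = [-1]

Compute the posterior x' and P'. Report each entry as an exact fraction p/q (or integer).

x̄ = F·x = [15, 0]
P̄ = F·P·Fᵀ + Q = [54 -4; -4 11]
y = z − H·x̄ = [-31]
S = H·P̄·Hᵀ + R = [366]
K = P̄·Hᵀ·S⁻¹ = [20/61; -41/366]
x' = x̄ + K·y = [295/61, 1271/366]
P' = (I − K·H)·P̄ = [894/61 576/61; 576/61 2345/366]

x' = [295/61, 1271/366]
P' = [894/61 576/61; 576/61 2345/366]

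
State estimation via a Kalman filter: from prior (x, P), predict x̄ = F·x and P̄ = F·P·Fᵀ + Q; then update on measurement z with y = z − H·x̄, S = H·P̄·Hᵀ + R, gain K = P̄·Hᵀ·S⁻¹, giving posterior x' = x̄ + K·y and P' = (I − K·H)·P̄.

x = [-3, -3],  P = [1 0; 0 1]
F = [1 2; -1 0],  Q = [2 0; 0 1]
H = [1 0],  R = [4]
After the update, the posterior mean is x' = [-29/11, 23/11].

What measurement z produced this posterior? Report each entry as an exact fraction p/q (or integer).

z = [1]

x̄ = F·x = [-9, 3]
P̄ = F·P·Fᵀ + Q = [7 -1; -1 2]
S = H·P̄·Hᵀ + R = [11]
K = P̄·Hᵀ·S⁻¹ = [7/11; -1/11]
x' − x̄ = [70/11, -10/11] = K·y
y = (KᵀK)⁻¹·Kᵀ·(x' − x̄) = [10]
z = y + H·x̄ = [10] + [-9] = [1]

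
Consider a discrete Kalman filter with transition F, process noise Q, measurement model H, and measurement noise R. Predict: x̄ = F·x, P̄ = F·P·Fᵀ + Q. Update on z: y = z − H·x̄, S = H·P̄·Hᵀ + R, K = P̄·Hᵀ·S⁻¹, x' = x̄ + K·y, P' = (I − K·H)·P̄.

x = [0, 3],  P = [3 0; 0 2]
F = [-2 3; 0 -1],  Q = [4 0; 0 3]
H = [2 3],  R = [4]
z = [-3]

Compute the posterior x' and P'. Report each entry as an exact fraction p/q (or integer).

x' = [417/113, -375/113]
P' = [1342/113 -828/113; -828/113 556/113]

x̄ = F·x = [9, -3]
P̄ = F·P·Fᵀ + Q = [34 -6; -6 5]
y = z − H·x̄ = [-12]
S = H·P̄·Hᵀ + R = [113]
K = P̄·Hᵀ·S⁻¹ = [50/113; 3/113]
x' = x̄ + K·y = [417/113, -375/113]
P' = (I − K·H)·P̄ = [1342/113 -828/113; -828/113 556/113]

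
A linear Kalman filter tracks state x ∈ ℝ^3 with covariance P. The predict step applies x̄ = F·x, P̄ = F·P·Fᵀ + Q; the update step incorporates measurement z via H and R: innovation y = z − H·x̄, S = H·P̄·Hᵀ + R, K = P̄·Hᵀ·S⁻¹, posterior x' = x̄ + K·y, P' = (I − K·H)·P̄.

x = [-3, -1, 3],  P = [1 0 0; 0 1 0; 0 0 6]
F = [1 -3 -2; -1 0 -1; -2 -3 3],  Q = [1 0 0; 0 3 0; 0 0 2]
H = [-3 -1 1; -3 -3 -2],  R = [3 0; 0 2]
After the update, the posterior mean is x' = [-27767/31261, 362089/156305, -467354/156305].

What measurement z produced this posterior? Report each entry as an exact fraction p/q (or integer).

z = [-3, 2]

x̄ = F·x = [-6, 0, 18]
P̄ = F·P·Fᵀ + Q = [35 11 -29; 11 10 -16; -29 -16 69]
S = H·P̄·Hᵀ + R = [669 268; 268 341]
K = P̄·Hᵀ·S⁻¹ = [-5601/31261 -2932/31261; -11811/156305 -4927/156305; 59456/156305 -48103/156305]
x' − x̄ = [159799/31261, 362089/156305, -3280844/156305] = K·y
y = (KᵀK)⁻¹·Kᵀ·(x' − x̄) = [-39, 20]
z = y + H·x̄ = [-39, 20] + [36, -18] = [-3, 2]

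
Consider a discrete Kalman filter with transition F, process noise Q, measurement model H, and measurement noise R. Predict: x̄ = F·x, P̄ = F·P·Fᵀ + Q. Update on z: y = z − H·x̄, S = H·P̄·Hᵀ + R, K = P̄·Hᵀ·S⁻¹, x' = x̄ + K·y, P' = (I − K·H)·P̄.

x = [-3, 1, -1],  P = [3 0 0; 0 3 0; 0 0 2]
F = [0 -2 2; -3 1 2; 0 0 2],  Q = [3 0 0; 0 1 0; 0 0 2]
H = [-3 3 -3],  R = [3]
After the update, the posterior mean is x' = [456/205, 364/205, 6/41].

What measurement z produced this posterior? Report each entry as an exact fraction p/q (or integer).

z = [-2]

x̄ = F·x = [-4, 8, -2]
P̄ = F·P·Fᵀ + Q = [23 2 8; 2 39 8; 8 8 10]
S = H·P̄·Hᵀ + R = [615]
K = P̄·Hᵀ·S⁻¹ = [-29/205; 29/205; -2/41]
x' − x̄ = [1276/205, -1276/205, 88/41] = K·y
y = (KᵀK)⁻¹·Kᵀ·(x' − x̄) = [-44]
z = y + H·x̄ = [-44] + [42] = [-2]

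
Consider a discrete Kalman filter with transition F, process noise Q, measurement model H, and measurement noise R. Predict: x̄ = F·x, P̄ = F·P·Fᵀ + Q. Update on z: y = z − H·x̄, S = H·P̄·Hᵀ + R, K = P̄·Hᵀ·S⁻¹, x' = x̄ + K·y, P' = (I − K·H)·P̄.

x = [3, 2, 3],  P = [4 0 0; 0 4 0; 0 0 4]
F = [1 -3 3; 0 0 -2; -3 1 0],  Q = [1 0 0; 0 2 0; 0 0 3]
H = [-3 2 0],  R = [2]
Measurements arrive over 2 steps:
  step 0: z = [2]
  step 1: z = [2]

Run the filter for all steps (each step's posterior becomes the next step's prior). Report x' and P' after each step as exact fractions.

step 0: x̄ = F·x = [6, -6, -7]
step 0: P̄ = F·P·Fᵀ + Q = [77 -24 -24; -24 18 0; -24 0 43]
step 0: y = z − H·x̄ = [32]
step 0: S = H·P̄·Hᵀ + R = [1055]
step 0: K = P̄·Hᵀ·S⁻¹ = [-279/1055; 108/1055; 72/1055]
step 0: x' = x̄ + K·y = [-2598/1055, -2874/1055, -5081/1055]
step 0: P' = (I − K·H)·P̄ = [3394/1055 4812/1055 -5232/1055; 4812/1055 7326/1055 -7776/1055; -5232/1055 -7776/1055 40181/1055]
step 1: x̄ = F·x = [-9219/1055, 10162/1055, 984/211]
step 1: P̄ = F·P·Fᵀ + Q = [511716/1055 -277278/1055 7944/211; -277278/1055 162834/1055 -3168/211; 7944/211 -3168/211 2433/211]
step 1: y = z − H·x̄ = [-45871/1055]
step 1: S = H·P̄·Hᵀ + R = [8586226/1055]
step 1: K = P̄·Hᵀ·S⁻¹ = [-1044852/4293113; 578751/4293113; -75420/4293113]
step 1: x' = x̄ + K·y = [7914879/4293113, 16188367/4293113, 23300196/4293113]
step 1: P' = (I − K·H)·P̄ = [12723420/4293113 18040278/4293113 12243576/4293113; 18040278/4293113 27639168/4293113 18289944/4293113; 12243576/4293113 18289944/4293113 38719779/4293113]

step 0: x' = [-2598/1055, -2874/1055, -5081/1055], P' = [3394/1055 4812/1055 -5232/1055; 4812/1055 7326/1055 -7776/1055; -5232/1055 -7776/1055 40181/1055]
step 1: x' = [7914879/4293113, 16188367/4293113, 23300196/4293113], P' = [12723420/4293113 18040278/4293113 12243576/4293113; 18040278/4293113 27639168/4293113 18289944/4293113; 12243576/4293113 18289944/4293113 38719779/4293113]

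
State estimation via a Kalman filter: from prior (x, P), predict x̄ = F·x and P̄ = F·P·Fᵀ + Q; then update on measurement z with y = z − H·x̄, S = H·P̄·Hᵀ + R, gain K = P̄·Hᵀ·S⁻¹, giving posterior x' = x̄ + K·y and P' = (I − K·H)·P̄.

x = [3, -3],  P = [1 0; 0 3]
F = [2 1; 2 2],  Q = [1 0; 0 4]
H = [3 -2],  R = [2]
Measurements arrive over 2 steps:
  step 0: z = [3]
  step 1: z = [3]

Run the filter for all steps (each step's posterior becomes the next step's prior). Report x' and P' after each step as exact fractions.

step 0: x̄ = F·x = [3, 0]
step 0: P̄ = F·P·Fᵀ + Q = [8 10; 10 20]
step 0: y = z − H·x̄ = [-6]
step 0: S = H·P̄·Hᵀ + R = [34]
step 0: K = P̄·Hᵀ·S⁻¹ = [2/17; -5/17]
step 0: x' = x̄ + K·y = [39/17, 30/17]
step 0: P' = (I − K·H)·P̄ = [128/17 190/17; 190/17 290/17]
step 1: x̄ = F·x = [108/17, 138/17]
step 1: P̄ = F·P·Fᵀ + Q = [1579/17 2232/17; 2232/17 3260/17]
step 1: y = z − H·x̄ = [3/17]
step 1: S = H·P̄·Hᵀ + R = [501/17]
step 1: K = P̄·Hᵀ·S⁻¹ = [91/167; 176/501]
step 1: x' = x̄ + K·y = [1077/167, 1366/167]
step 1: P' = (I − K·H)·P̄ = [14050/167 20984/167; 20984/167 94252/501]

step 0: x' = [39/17, 30/17], P' = [128/17 190/17; 190/17 290/17]
step 1: x' = [1077/167, 1366/167], P' = [14050/167 20984/167; 20984/167 94252/501]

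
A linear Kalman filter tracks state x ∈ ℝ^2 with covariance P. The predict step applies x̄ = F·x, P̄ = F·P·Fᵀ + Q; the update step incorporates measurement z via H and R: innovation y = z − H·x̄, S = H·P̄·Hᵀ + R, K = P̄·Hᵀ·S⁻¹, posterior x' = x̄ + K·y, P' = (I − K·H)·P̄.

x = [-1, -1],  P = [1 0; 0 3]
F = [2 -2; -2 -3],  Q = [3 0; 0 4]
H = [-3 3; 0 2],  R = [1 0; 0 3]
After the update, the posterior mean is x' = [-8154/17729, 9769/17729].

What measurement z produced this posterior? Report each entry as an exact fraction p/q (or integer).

z = [3, 1]

x̄ = F·x = [0, 5]
P̄ = F·P·Fᵀ + Q = [19 14; 14 35]
S = H·P̄·Hᵀ + R = [235 126; 126 143]
K = P̄·Hᵀ·S⁻¹ = [-5673/17729 8470/17729; 189/17729 8512/17729]
x' − x̄ = [-8154/17729, -78876/17729] = K·y
y = (KᵀK)⁻¹·Kᵀ·(x' − x̄) = [-12, -9]
z = y + H·x̄ = [-12, -9] + [15, 10] = [3, 1]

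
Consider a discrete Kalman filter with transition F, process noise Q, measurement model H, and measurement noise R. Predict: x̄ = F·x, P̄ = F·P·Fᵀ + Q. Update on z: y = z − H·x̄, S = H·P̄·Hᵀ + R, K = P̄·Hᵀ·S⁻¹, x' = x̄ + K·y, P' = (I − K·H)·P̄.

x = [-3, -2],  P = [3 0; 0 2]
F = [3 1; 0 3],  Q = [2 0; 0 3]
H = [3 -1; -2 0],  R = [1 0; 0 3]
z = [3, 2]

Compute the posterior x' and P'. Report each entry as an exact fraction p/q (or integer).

x̄ = F·x = [-11, -6]
P̄ = F·P·Fᵀ + Q = [31 6; 6 21]
y = z − H·x̄ = [30, -20]
S = H·P̄·Hᵀ + R = [265 -174; -174 127]
K = P̄·Hᵀ·S⁻¹ = [261/3379 -1292/3379; -2469/3379 -3702/3379]
x' = x̄ + K·y = [-3499/3379, -20304/3379]
P' = (I − K·H)·P̄ = [1938/3379 5553/3379; 5553/3379 19128/3379]

x' = [-3499/3379, -20304/3379]
P' = [1938/3379 5553/3379; 5553/3379 19128/3379]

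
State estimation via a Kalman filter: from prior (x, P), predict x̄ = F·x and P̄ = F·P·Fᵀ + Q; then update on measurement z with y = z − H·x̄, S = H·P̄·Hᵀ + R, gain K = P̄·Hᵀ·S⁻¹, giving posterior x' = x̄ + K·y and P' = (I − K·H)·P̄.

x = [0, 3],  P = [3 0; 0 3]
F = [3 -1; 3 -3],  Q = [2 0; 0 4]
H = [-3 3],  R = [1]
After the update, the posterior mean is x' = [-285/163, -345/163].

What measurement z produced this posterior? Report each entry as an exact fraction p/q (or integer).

x̄ = F·x = [-3, -9]
P̄ = F·P·Fᵀ + Q = [32 36; 36 58]
S = H·P̄·Hᵀ + R = [163]
K = P̄·Hᵀ·S⁻¹ = [12/163; 66/163]
x' − x̄ = [204/163, 1122/163] = K·y
y = (KᵀK)⁻¹·Kᵀ·(x' − x̄) = [17]
z = y + H·x̄ = [17] + [-18] = [-1]

z = [-1]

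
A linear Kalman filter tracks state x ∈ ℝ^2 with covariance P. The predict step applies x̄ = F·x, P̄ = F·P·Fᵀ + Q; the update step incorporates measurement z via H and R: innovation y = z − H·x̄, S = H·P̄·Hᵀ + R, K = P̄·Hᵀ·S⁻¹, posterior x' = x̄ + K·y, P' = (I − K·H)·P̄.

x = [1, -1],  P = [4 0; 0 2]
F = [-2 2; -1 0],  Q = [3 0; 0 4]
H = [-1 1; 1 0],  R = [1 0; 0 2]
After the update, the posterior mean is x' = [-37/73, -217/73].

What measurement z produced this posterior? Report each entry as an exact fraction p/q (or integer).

x̄ = F·x = [-4, -1]
P̄ = F·P·Fᵀ + Q = [27 8; 8 8]
S = H·P̄·Hᵀ + R = [20 -19; -19 29]
K = P̄·Hᵀ·S⁻¹ = [-38/219 179/219; 152/219 160/219]
x' − x̄ = [255/73, -144/73] = K·y
y = (KᵀK)⁻¹·Kᵀ·(x' − x̄) = [-6, 3]
z = y + H·x̄ = [-6, 3] + [3, -4] = [-3, -1]

z = [-3, -1]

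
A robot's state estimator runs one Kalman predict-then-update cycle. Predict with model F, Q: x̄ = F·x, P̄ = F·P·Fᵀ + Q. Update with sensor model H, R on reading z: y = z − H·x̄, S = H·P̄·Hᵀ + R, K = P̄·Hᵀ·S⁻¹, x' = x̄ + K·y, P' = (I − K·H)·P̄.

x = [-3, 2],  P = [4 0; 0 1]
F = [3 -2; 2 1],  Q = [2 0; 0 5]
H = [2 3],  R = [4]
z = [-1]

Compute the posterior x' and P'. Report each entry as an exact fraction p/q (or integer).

x' = [-1346/317, 767/317]
P' = [2064/317 -1276/317; -1276/317 924/317]

x̄ = F·x = [-13, -4]
P̄ = F·P·Fᵀ + Q = [42 22; 22 22]
y = z − H·x̄ = [37]
S = H·P̄·Hᵀ + R = [634]
K = P̄·Hᵀ·S⁻¹ = [75/317; 55/317]
x' = x̄ + K·y = [-1346/317, 767/317]
P' = (I − K·H)·P̄ = [2064/317 -1276/317; -1276/317 924/317]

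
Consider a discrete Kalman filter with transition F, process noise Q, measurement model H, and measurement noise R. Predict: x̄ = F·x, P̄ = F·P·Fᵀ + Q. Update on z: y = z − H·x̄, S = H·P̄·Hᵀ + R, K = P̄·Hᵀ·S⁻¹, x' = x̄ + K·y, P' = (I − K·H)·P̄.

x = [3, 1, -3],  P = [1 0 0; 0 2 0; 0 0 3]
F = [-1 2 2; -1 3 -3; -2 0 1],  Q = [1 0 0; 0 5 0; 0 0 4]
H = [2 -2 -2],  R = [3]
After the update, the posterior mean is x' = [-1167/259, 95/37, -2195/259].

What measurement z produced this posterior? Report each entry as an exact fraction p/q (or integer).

x̄ = F·x = [-7, 9, -9]
P̄ = F·P·Fᵀ + Q = [22 -5 8; -5 51 -7; 8 -7 11]
S = H·P̄·Hᵀ + R = [259]
K = P̄·Hᵀ·S⁻¹ = [38/259; -14/37; 8/259]
x' − x̄ = [646/259, -238/37, 136/259] = K·y
y = (KᵀK)⁻¹·Kᵀ·(x' − x̄) = [17]
z = y + H·x̄ = [17] + [-14] = [3]

z = [3]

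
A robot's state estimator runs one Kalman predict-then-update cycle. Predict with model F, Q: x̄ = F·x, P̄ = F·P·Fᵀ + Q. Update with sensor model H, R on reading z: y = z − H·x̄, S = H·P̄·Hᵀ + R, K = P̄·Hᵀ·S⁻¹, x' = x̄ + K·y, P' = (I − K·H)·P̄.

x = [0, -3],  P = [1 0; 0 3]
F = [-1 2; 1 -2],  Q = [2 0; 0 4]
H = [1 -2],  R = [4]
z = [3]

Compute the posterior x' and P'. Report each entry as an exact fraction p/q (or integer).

x̄ = F·x = [-6, 6]
P̄ = F·P·Fᵀ + Q = [15 -13; -13 17]
y = z − H·x̄ = [21]
S = H·P̄·Hᵀ + R = [139]
K = P̄·Hᵀ·S⁻¹ = [41/139; -47/139]
x' = x̄ + K·y = [27/139, -153/139]
P' = (I − K·H)·P̄ = [404/139 120/139; 120/139 154/139]

x' = [27/139, -153/139]
P' = [404/139 120/139; 120/139 154/139]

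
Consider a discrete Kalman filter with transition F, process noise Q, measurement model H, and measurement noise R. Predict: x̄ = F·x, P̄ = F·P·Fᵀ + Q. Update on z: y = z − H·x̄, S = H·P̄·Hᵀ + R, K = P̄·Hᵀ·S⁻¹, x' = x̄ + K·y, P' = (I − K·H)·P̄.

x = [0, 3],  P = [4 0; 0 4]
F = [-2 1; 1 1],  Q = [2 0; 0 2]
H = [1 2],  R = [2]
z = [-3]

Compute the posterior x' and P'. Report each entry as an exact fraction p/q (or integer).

x̄ = F·x = [3, 3]
P̄ = F·P·Fᵀ + Q = [22 -4; -4 10]
y = z − H·x̄ = [-12]
S = H·P̄·Hᵀ + R = [48]
K = P̄·Hᵀ·S⁻¹ = [7/24; 1/3]
x' = x̄ + K·y = [-1/2, -1]
P' = (I − K·H)·P̄ = [215/12 -26/3; -26/3 14/3]

x' = [-1/2, -1]
P' = [215/12 -26/3; -26/3 14/3]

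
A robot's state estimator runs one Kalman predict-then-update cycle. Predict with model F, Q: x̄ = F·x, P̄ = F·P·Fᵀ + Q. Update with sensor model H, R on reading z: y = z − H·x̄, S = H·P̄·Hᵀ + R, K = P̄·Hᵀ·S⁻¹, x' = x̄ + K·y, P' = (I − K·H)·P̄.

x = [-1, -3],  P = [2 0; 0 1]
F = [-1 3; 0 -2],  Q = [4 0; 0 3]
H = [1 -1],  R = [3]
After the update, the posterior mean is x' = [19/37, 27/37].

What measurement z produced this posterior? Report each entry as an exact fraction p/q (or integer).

x̄ = F·x = [-8, 6]
P̄ = F·P·Fᵀ + Q = [15 -6; -6 7]
S = H·P̄·Hᵀ + R = [37]
K = P̄·Hᵀ·S⁻¹ = [21/37; -13/37]
x' − x̄ = [315/37, -195/37] = K·y
y = (KᵀK)⁻¹·Kᵀ·(x' − x̄) = [15]
z = y + H·x̄ = [15] + [-14] = [1]

z = [1]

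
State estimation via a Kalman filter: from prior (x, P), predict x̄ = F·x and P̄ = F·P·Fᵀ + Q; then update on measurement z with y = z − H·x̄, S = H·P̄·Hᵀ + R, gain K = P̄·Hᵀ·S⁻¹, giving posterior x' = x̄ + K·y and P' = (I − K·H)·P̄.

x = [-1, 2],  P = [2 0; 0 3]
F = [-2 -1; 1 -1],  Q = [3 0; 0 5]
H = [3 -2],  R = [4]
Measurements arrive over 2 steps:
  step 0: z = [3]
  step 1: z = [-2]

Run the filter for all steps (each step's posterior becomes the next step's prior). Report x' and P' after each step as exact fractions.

step 0: x̄ = F·x = [0, -3]
step 0: P̄ = F·P·Fᵀ + Q = [14 -1; -1 10]
step 0: y = z − H·x̄ = [-3]
step 0: S = H·P̄·Hᵀ + R = [182]
step 0: K = P̄·Hᵀ·S⁻¹ = [22/91; -23/182]
step 0: x' = x̄ + K·y = [-66/91, -477/182]
step 0: P' = (I − K·H)·P̄ = [306/91 415/91; 415/91 1291/182]
step 1: x̄ = F·x = [57/14, 345/182]
step 1: P̄ = F·P·Fᵀ + Q = [585/14 69/14; 69/14 1153/182]
step 1: y = z − H·x̄ = [-271/26]
step 1: S = H·P̄·Hᵀ + R = [9003/26]
step 1: K = P̄·Hᵀ·S⁻¹ = [1001/3001; 55/9003]
step 1: x' = x̄ + K·y = [12494/21007, 115450/63021]
step 1: P' = (I − K·H)·P̄ = [68484/21007 88712/21007; 88712/21007 398434/63021]

step 0: x' = [-66/91, -477/182], P' = [306/91 415/91; 415/91 1291/182]
step 1: x' = [12494/21007, 115450/63021], P' = [68484/21007 88712/21007; 88712/21007 398434/63021]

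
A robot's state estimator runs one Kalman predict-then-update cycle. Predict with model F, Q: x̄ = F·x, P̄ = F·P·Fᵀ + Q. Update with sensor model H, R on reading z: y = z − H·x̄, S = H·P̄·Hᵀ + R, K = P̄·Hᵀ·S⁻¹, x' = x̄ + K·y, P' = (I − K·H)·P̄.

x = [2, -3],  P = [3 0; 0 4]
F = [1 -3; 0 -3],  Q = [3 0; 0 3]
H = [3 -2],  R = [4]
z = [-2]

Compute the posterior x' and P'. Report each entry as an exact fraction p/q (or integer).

x̄ = F·x = [11, 9]
P̄ = F·P·Fᵀ + Q = [42 36; 36 39]
y = z − H·x̄ = [-17]
S = H·P̄·Hᵀ + R = [106]
K = P̄·Hᵀ·S⁻¹ = [27/53; 15/53]
x' = x̄ + K·y = [124/53, 222/53]
P' = (I − K·H)·P̄ = [768/53 1098/53; 1098/53 1617/53]

x' = [124/53, 222/53]
P' = [768/53 1098/53; 1098/53 1617/53]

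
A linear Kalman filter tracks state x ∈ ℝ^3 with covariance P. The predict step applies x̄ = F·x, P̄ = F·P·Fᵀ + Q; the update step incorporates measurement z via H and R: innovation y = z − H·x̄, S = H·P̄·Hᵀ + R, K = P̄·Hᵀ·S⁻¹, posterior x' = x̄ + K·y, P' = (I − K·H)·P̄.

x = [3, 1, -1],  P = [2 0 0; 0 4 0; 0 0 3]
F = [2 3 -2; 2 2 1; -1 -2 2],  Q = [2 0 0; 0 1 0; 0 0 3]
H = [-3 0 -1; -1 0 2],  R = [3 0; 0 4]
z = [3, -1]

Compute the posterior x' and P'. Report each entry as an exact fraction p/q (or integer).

x' = [-2732/4427, 2555/4427, -5859/8854]
P' = [1430/4427 928/4427 -591/4427; 928/4427 61862/4427 1734/4427; -591/4427 1734/4427 6321/8854]

x̄ = F·x = [11, 7, -7]
P̄ = F·P·Fᵀ + Q = [58 26 -40; 26 28 -14; -40 -14 33]
y = z − H·x̄ = [29, 24]
S = H·P̄·Hᵀ + R = [318 308; 308 354]
K = P̄·Hᵀ·S⁻¹ = [-1233/4427 -653/4427; -1506/4427 635/4427; -925/8854 1728/4427]
x' = x̄ + K·y = [-2732/4427, 2555/4427, -5859/8854]
P' = (I − K·H)·P̄ = [1430/4427 928/4427 -591/4427; 928/4427 61862/4427 1734/4427; -591/4427 1734/4427 6321/8854]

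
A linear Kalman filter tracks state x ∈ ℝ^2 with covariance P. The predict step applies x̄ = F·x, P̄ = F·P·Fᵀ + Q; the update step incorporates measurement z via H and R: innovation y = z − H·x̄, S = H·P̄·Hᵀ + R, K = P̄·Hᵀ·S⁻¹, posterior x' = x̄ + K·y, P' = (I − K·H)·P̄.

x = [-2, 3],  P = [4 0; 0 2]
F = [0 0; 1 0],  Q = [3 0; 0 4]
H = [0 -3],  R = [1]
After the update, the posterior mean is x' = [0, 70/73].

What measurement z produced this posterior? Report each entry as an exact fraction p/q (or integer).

z = [-3]

x̄ = F·x = [0, -2]
P̄ = F·P·Fᵀ + Q = [3 0; 0 8]
S = H·P̄·Hᵀ + R = [73]
K = P̄·Hᵀ·S⁻¹ = [0; -24/73]
x' − x̄ = [0, 216/73] = K·y
y = (KᵀK)⁻¹·Kᵀ·(x' − x̄) = [-9]
z = y + H·x̄ = [-9] + [6] = [-3]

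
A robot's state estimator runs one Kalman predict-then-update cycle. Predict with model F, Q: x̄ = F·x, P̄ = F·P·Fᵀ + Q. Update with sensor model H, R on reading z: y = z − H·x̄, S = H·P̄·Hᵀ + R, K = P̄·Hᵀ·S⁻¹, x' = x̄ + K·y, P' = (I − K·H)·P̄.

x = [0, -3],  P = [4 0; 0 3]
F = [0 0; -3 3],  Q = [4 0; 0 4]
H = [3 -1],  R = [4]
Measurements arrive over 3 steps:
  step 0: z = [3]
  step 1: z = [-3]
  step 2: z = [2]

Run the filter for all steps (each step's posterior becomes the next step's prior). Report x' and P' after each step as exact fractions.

step 0: x̄ = F·x = [0, -9]
step 0: P̄ = F·P·Fᵀ + Q = [4 0; 0 67]
step 0: y = z − H·x̄ = [-6]
step 0: S = H·P̄·Hᵀ + R = [107]
step 0: K = P̄·Hᵀ·S⁻¹ = [12/107; -67/107]
step 0: x' = x̄ + K·y = [-72/107, -561/107]
step 0: P' = (I − K·H)·P̄ = [284/107 804/107; 804/107 2680/107]
step 1: x̄ = F·x = [0, -1467/107]
step 1: P̄ = F·P·Fᵀ + Q = [4 0; 0 12632/107]
step 1: y = z − H·x̄ = [-1788/107]
step 1: S = H·P̄·Hᵀ + R = [16912/107]
step 1: K = P̄·Hᵀ·S⁻¹ = [321/4228; -1579/2114]
step 1: x' = x̄ + K·y = [-1341/1057, -1299/1057]
step 1: P' = (I − K·H)·P̄ = [3265/1057 9474/1057; 9474/1057 31580/1057]
step 2: x̄ = F·x = [0, 18/151]
step 2: P̄ = F·P·Fᵀ + Q = [4 0; 0 21043/151]
step 2: y = z − H·x̄ = [320/151]
step 2: S = H·P̄·Hᵀ + R = [27083/151]
step 2: K = P̄·Hᵀ·S⁻¹ = [1812/27083; -21043/27083]
step 2: x' = x̄ + K·y = [3840/27083, -41366/27083]
step 2: P' = (I − K·H)·P̄ = [86588/27083 252516/27083; 252516/27083 841720/27083]

step 0: x' = [-72/107, -561/107], P' = [284/107 804/107; 804/107 2680/107]
step 1: x' = [-1341/1057, -1299/1057], P' = [3265/1057 9474/1057; 9474/1057 31580/1057]
step 2: x' = [3840/27083, -41366/27083], P' = [86588/27083 252516/27083; 252516/27083 841720/27083]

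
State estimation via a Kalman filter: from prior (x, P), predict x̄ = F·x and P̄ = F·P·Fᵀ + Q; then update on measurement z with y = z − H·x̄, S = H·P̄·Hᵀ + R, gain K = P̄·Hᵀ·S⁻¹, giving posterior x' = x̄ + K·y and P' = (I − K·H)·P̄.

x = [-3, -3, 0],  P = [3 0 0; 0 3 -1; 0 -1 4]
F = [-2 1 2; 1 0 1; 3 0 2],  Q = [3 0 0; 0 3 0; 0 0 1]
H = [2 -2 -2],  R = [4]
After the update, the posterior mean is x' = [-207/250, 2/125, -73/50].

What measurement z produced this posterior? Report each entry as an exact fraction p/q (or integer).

x̄ = F·x = [3, -3, -9]
P̄ = F·P·Fᵀ + Q = [30 1 -4; 1 10 17; -4 17 44]
S = H·P̄·Hᵀ + R = [500]
K = P̄·Hᵀ·S⁻¹ = [33/250; -13/125; -13/50]
x' − x̄ = [-957/250, 377/125, 377/50] = K·y
y = (KᵀK)⁻¹·Kᵀ·(x' − x̄) = [-29]
z = y + H·x̄ = [-29] + [30] = [1]

z = [1]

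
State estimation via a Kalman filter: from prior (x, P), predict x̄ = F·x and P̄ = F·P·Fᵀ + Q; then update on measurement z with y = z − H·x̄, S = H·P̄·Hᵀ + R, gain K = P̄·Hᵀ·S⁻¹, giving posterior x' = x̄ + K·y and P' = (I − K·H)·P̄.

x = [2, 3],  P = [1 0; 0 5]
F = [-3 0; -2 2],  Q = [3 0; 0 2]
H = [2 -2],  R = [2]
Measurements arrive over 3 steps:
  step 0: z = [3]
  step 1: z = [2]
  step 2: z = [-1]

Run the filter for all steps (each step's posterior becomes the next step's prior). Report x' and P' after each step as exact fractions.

step 0: x' = [-204/53, -274/53], P' = [564/53 558/53; 558/53 578/53]
step 1: x' = [-12438/10799, -23936/10799], P' = [46671/10799 41472/10799; 41472/10799 41646/10799]
step 2: x' = [-2095752/877075, -1722924/877075], P' = [3882828/877075 3461586/877075; 3461586/877075 3473482/877075]

step 0: x̄ = F·x = [-6, 2]
step 0: P̄ = F·P·Fᵀ + Q = [12 6; 6 26]
step 0: y = z − H·x̄ = [19]
step 0: S = H·P̄·Hᵀ + R = [106]
step 0: K = P̄·Hᵀ·S⁻¹ = [6/53; -20/53]
step 0: x' = x̄ + K·y = [-204/53, -274/53]
step 0: P' = (I − K·H)·P̄ = [564/53 558/53; 558/53 578/53]
step 1: x̄ = F·x = [612/53, -140/53]
step 1: P̄ = F·P·Fᵀ + Q = [5235/53 36/53; 36/53 210/53]
step 1: y = z − H·x̄ = [-1398/53]
step 1: S = H·P̄·Hᵀ + R = [21598/53]
step 1: K = P̄·Hᵀ·S⁻¹ = [5199/10799; -174/10799]
step 1: x' = x̄ + K·y = [-12438/10799, -23936/10799]
step 1: P' = (I − K·H)·P̄ = [46671/10799 41472/10799; 41472/10799 41646/10799]
step 2: x̄ = F·x = [37314/10799, -22996/10799]
step 2: P̄ = F·P·Fᵀ + Q = [452436/10799 31194/10799; 31194/10799 43090/10799]
step 2: y = z − H·x̄ = [-131419/10799]
step 2: S = H·P̄·Hᵀ + R = [1754150/10799]
step 2: K = P̄·Hᵀ·S⁻¹ = [421242/877075; -11896/877075]
step 2: x' = x̄ + K·y = [-2095752/877075, -1722924/877075]
step 2: P' = (I − K·H)·P̄ = [3882828/877075 3461586/877075; 3461586/877075 3473482/877075]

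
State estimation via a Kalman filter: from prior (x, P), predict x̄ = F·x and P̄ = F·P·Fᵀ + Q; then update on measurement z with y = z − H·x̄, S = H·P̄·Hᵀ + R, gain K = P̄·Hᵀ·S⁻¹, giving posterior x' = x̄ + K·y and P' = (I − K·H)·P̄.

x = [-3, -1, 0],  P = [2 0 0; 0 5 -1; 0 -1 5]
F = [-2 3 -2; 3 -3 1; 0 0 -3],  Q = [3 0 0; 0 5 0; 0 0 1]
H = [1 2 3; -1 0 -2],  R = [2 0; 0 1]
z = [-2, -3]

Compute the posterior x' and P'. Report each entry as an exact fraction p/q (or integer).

x' = [102208/101477, -308884/101477, 102200/101477]
P' = [466399/101477 42554/101477 -203095/101477; 42554/101477 98791/101477 -51476/101477; -203095/101477 -51476/101477 111749/101477]

x̄ = F·x = [3, -6, 0]
P̄ = F·P·Fᵀ + Q = [88 -76 39; -76 79 -24; 39 -24 46]
y = z − H·x̄ = [7, 0]
S = H·P̄·Hᵀ + R = [462 -311; -311 429]
K = P̄·Hᵀ·S⁻¹ = [-28889/101477 -60209/101477; 42854/101477 60398/101477; 14600/101477 -20403/101477]
x' = x̄ + K·y = [102208/101477, -308884/101477, 102200/101477]
P' = (I − K·H)·P̄ = [466399/101477 42554/101477 -203095/101477; 42554/101477 98791/101477 -51476/101477; -203095/101477 -51476/101477 111749/101477]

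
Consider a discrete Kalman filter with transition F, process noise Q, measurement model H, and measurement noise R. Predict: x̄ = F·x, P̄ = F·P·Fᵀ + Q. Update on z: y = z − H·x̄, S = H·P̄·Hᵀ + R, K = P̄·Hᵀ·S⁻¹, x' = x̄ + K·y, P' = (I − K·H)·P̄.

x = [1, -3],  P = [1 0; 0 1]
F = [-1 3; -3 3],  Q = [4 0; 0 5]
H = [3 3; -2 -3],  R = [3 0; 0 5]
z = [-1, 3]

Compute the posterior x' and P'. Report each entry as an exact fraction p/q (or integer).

x̄ = F·x = [-10, -12]
P̄ = F·P·Fᵀ + Q = [14 12; 12 23]
y = z − H·x̄ = [65, -53]
S = H·P̄·Hᵀ + R = [552 -471; -471 412]
K = P̄·Hᵀ·S⁻¹ = [664/1861 470/1861; -181/1861 -627/1861]
x' = x̄ + K·y = [-360/1861, -866/1861]
P' = (I − K·H)·P̄ = [4342/1861 -3678/1861; -3678/1861 3497/1861]

x' = [-360/1861, -866/1861]
P' = [4342/1861 -3678/1861; -3678/1861 3497/1861]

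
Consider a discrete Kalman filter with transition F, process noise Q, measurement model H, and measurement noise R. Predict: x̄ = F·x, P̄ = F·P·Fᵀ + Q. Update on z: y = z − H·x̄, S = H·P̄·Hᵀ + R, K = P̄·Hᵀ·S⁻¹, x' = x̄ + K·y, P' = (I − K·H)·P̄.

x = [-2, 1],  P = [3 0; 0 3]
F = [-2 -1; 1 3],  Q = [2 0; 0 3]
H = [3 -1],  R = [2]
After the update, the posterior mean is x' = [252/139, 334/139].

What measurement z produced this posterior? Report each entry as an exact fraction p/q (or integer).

z = [3]

x̄ = F·x = [3, 1]
P̄ = F·P·Fᵀ + Q = [17 -15; -15 33]
S = H·P̄·Hᵀ + R = [278]
K = P̄·Hᵀ·S⁻¹ = [33/139; -39/139]
x' − x̄ = [-165/139, 195/139] = K·y
y = (KᵀK)⁻¹·Kᵀ·(x' − x̄) = [-5]
z = y + H·x̄ = [-5] + [8] = [3]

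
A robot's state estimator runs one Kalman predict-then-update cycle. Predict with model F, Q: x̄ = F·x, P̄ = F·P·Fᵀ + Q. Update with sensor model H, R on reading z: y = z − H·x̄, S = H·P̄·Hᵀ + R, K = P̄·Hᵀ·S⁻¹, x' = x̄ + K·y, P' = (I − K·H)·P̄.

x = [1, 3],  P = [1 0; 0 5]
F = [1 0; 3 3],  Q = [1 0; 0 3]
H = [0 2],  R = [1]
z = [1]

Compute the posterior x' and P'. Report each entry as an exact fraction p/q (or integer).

x̄ = F·x = [1, 12]
P̄ = F·P·Fᵀ + Q = [2 3; 3 57]
y = z − H·x̄ = [-23]
S = H·P̄·Hᵀ + R = [229]
K = P̄·Hᵀ·S⁻¹ = [6/229; 114/229]
x' = x̄ + K·y = [91/229, 126/229]
P' = (I − K·H)·P̄ = [422/229 3/229; 3/229 57/229]

x' = [91/229, 126/229]
P' = [422/229 3/229; 3/229 57/229]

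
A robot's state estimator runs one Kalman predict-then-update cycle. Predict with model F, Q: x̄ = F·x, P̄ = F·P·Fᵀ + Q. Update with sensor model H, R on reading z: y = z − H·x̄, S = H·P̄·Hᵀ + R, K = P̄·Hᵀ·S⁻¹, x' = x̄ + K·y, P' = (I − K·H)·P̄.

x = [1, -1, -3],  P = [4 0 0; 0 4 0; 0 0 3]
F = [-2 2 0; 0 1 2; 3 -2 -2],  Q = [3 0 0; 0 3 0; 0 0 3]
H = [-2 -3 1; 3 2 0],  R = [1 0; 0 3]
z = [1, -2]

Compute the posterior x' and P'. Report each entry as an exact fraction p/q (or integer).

x̄ = F·x = [-4, -7, 11]
P̄ = F·P·Fᵀ + Q = [35 8 -40; 8 19 -20; -40 -20 67]
y = z − H·x̄ = [-39, 24]
S = H·P̄·Hᵀ + R = [755 -588; -588 490]
K = P̄·Hᵀ·S⁻¹ = [56/247 12563/24206; -93/247 -3937/12103; 75/247 458/12103]
x' = x̄ + K·y = [-4672/12103, -1486/12103, 800/12103]
P' = (I − K·H)·P̄ = [62479/24206 -37437/12103 -47088/12103; -37437/12103 50250/12103 71319/12103; -47088/12103 71319/12103 123456/12103]

x' = [-4672/12103, -1486/12103, 800/12103]
P' = [62479/24206 -37437/12103 -47088/12103; -37437/12103 50250/12103 71319/12103; -47088/12103 71319/12103 123456/12103]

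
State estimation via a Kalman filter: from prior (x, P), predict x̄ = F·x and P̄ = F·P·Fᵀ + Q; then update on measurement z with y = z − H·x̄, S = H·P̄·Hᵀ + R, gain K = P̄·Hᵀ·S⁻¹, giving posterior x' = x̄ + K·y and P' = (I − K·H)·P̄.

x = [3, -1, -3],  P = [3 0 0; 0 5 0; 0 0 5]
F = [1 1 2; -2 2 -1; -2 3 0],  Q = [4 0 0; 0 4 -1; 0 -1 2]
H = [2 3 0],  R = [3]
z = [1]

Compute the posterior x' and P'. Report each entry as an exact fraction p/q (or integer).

x̄ = F·x = [-4, -5, -9]
P̄ = F·P·Fᵀ + Q = [32 -6 9; -6 41 41; 9 41 59]
y = z − H·x̄ = [24]
S = H·P̄·Hᵀ + R = [428]
K = P̄·Hᵀ·S⁻¹ = [23/214; 111/428; 141/428]
x' = x̄ + K·y = [-152/107, 131/107, -117/107]
P' = (I − K·H)·P̄ = [2895/107 -3837/214 -1317/214; -3837/214 5227/428 1897/428; -1317/214 1897/428 5371/428]

x' = [-152/107, 131/107, -117/107]
P' = [2895/107 -3837/214 -1317/214; -3837/214 5227/428 1897/428; -1317/214 1897/428 5371/428]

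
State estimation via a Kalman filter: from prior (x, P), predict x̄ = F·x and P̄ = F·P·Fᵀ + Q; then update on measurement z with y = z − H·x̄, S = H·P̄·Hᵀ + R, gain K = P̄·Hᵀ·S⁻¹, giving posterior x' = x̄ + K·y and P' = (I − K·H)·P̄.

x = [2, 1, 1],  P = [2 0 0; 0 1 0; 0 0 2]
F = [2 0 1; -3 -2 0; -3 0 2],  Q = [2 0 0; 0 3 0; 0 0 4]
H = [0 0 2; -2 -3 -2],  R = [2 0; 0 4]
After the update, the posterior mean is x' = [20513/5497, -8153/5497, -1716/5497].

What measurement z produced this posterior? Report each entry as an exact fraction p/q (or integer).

x̄ = F·x = [5, -8, -4]
P̄ = F·P·Fᵀ + Q = [12 -12 -8; -12 25 18; -8 18 30]
S = H·P̄·Hᵀ + R = [122 -196; -196 405]
K = P̄·Hᵀ·S⁻¹ = [-496/5497 140/5497; -1236/5497 -1779/5497; 2546/5497 -98/5497]
x' − x̄ = [-6972/5497, 35823/5497, 20272/5497] = K·y
y = (KᵀK)⁻¹·Kᵀ·(x' − x̄) = [7, -25]
z = y + H·x̄ = [7, -25] + [-8, 22] = [-1, -3]

z = [-1, -3]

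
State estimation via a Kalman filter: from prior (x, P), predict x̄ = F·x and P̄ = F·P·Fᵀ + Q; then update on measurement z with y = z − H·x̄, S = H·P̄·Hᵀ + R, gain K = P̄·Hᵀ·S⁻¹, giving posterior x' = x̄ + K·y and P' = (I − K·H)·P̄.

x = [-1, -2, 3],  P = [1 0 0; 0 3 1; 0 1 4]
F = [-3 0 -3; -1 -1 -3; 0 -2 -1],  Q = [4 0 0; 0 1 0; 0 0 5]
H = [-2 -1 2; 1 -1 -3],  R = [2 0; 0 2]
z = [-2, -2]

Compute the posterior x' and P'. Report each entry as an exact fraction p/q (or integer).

x̄ = F·x = [-6, -6, 1]
P̄ = F·P·Fᵀ + Q = [49 42 18; 42 47 25; 18 25 25]
y = z − H·x̄ = [-22, 1]
S = H·P̄·Hᵀ + R = [269 10; 10 281]
K = P̄·Hᵀ·S⁻¹ = [-28754/75489 -11603/75489; -21961/75489 -20710/75489; -757/25163 -7316/25163]
x' = x̄ + K·y = [56017/25163, 3166/25163, 34501/25163]
P' = (I − K·H)·P̄ = [163204/75489 -86776/75489 30354/25163; -86776/75489 112342/75489 -17522/25163; 30354/25163 -17522/25163 20836/25163]

x' = [56017/25163, 3166/25163, 34501/25163]
P' = [163204/75489 -86776/75489 30354/25163; -86776/75489 112342/75489 -17522/25163; 30354/25163 -17522/25163 20836/25163]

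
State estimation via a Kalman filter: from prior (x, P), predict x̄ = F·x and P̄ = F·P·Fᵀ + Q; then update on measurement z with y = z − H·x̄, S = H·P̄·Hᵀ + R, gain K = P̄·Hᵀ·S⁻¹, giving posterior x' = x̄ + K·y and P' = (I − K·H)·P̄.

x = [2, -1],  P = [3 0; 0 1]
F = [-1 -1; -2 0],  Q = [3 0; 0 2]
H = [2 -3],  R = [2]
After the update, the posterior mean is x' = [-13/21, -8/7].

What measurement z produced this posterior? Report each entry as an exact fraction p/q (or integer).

x̄ = F·x = [-1, -4]
P̄ = F·P·Fᵀ + Q = [7 6; 6 14]
S = H·P̄·Hᵀ + R = [84]
K = P̄·Hᵀ·S⁻¹ = [-1/21; -5/14]
x' − x̄ = [8/21, 20/7] = K·y
y = (KᵀK)⁻¹·Kᵀ·(x' − x̄) = [-8]
z = y + H·x̄ = [-8] + [10] = [2]

z = [2]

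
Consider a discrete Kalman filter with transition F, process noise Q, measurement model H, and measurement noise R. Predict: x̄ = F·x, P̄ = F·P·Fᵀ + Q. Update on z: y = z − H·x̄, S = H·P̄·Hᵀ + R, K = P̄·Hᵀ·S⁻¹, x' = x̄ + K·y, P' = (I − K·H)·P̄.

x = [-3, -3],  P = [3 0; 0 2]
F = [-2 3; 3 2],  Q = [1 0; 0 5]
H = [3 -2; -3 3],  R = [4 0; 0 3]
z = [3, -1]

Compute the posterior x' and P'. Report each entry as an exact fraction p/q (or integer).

x̄ = F·x = [-3, -15]
P̄ = F·P·Fᵀ + Q = [31 -6; -6 40]
y = z − H·x̄ = [-18, 35]
S = H·P̄·Hᵀ + R = [515 -609; -609 750]
K = P̄·Hᵀ·S⁻¹ = [3717/5123 2260/5123; 3514/5123 3796/5123]
x' = x̄ + K·y = [-3175/5123, -7237/5123]
P' = (I − K·H)·P̄ = [19388/5123 21648/5123; 21648/5123 25444/5123]

x' = [-3175/5123, -7237/5123]
P' = [19388/5123 21648/5123; 21648/5123 25444/5123]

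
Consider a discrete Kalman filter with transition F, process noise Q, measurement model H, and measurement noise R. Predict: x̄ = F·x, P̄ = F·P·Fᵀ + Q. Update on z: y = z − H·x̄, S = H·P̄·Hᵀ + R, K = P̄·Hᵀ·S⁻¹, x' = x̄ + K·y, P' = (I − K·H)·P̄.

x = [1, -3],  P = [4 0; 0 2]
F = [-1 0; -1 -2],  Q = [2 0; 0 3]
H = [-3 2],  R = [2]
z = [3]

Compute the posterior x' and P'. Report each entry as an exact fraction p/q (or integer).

x̄ = F·x = [-1, 5]
P̄ = F·P·Fᵀ + Q = [6 4; 4 15]
y = z − H·x̄ = [-10]
S = H·P̄·Hᵀ + R = [68]
K = P̄·Hᵀ·S⁻¹ = [-5/34; 9/34]
x' = x̄ + K·y = [8/17, 40/17]
P' = (I − K·H)·P̄ = [77/17 113/17; 113/17 174/17]

x' = [8/17, 40/17]
P' = [77/17 113/17; 113/17 174/17]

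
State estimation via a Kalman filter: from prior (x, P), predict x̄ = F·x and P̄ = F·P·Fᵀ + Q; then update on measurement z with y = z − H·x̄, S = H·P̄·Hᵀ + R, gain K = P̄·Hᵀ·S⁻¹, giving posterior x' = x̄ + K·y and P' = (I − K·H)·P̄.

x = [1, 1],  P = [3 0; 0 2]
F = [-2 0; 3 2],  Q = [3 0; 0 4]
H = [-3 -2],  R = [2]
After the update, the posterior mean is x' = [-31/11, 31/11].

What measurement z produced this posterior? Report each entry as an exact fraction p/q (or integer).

x̄ = F·x = [-2, 5]
P̄ = F·P·Fᵀ + Q = [15 -18; -18 39]
S = H·P̄·Hᵀ + R = [77]
K = P̄·Hᵀ·S⁻¹ = [-9/77; -24/77]
x' − x̄ = [-9/11, -24/11] = K·y
y = (KᵀK)⁻¹·Kᵀ·(x' − x̄) = [7]
z = y + H·x̄ = [7] + [-4] = [3]

z = [3]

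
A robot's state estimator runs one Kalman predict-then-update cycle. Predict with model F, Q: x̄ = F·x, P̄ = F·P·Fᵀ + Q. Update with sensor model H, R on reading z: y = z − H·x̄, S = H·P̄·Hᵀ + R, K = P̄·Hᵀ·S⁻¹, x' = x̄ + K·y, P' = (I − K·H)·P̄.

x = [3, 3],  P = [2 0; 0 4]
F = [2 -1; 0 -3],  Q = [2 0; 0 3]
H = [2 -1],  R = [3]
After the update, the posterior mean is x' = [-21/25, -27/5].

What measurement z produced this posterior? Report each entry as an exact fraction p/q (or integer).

x̄ = F·x = [3, -9]
P̄ = F·P·Fᵀ + Q = [14 12; 12 39]
S = H·P̄·Hᵀ + R = [50]
K = P̄·Hᵀ·S⁻¹ = [8/25; -3/10]
x' − x̄ = [-96/25, 18/5] = K·y
y = (KᵀK)⁻¹·Kᵀ·(x' − x̄) = [-12]
z = y + H·x̄ = [-12] + [15] = [3]

z = [3]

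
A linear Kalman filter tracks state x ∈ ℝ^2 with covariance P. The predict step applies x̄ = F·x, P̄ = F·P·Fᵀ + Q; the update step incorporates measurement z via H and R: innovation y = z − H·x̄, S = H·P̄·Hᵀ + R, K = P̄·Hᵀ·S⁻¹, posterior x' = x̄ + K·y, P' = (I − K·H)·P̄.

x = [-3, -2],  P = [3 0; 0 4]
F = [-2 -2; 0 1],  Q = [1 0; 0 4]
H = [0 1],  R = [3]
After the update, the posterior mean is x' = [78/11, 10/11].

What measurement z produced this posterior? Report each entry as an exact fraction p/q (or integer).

z = [2]

x̄ = F·x = [10, -2]
P̄ = F·P·Fᵀ + Q = [29 -8; -8 8]
S = H·P̄·Hᵀ + R = [11]
K = P̄·Hᵀ·S⁻¹ = [-8/11; 8/11]
x' − x̄ = [-32/11, 32/11] = K·y
y = (KᵀK)⁻¹·Kᵀ·(x' − x̄) = [4]
z = y + H·x̄ = [4] + [-2] = [2]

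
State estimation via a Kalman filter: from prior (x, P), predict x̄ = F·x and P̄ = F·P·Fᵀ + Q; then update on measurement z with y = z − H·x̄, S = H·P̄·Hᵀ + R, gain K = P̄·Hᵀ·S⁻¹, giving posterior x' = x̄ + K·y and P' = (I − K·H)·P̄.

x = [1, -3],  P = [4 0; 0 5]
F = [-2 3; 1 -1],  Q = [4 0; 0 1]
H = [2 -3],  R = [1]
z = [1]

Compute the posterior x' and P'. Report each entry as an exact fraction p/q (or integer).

x̄ = F·x = [-11, 4]
P̄ = F·P·Fᵀ + Q = [65 -23; -23 10]
y = z − H·x̄ = [35]
S = H·P̄·Hᵀ + R = [627]
K = P̄·Hᵀ·S⁻¹ = [199/627; -4/33]
x' = x̄ + K·y = [68/627, -8/33]
P' = (I − K·H)·P̄ = [1154/627 37/33; 37/33 26/33]

x' = [68/627, -8/33]
P' = [1154/627 37/33; 37/33 26/33]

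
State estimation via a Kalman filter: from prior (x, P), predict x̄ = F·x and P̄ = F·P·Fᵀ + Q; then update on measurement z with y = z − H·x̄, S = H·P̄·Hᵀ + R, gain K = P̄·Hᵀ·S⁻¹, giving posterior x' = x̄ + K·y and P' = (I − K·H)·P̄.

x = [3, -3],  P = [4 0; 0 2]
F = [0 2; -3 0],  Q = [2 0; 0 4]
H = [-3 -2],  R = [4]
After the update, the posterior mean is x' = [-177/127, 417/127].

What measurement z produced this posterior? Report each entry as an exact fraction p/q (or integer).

x̄ = F·x = [-6, -9]
P̄ = F·P·Fᵀ + Q = [10 0; 0 40]
S = H·P̄·Hᵀ + R = [254]
K = P̄·Hᵀ·S⁻¹ = [-15/127; -40/127]
x' − x̄ = [585/127, 1560/127] = K·y
y = (KᵀK)⁻¹·Kᵀ·(x' − x̄) = [-39]
z = y + H·x̄ = [-39] + [36] = [-3]

z = [-3]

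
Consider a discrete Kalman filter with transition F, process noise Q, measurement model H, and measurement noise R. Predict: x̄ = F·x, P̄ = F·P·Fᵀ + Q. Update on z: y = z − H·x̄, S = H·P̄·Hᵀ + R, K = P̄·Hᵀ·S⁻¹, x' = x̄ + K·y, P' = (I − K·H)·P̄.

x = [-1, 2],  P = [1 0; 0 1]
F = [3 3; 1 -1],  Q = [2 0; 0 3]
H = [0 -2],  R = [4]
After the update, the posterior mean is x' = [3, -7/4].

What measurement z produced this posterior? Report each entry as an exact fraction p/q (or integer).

z = [3]

x̄ = F·x = [3, -3]
P̄ = F·P·Fᵀ + Q = [20 0; 0 5]
S = H·P̄·Hᵀ + R = [24]
K = P̄·Hᵀ·S⁻¹ = [0; -5/12]
x' − x̄ = [0, 5/4] = K·y
y = (KᵀK)⁻¹·Kᵀ·(x' − x̄) = [-3]
z = y + H·x̄ = [-3] + [6] = [3]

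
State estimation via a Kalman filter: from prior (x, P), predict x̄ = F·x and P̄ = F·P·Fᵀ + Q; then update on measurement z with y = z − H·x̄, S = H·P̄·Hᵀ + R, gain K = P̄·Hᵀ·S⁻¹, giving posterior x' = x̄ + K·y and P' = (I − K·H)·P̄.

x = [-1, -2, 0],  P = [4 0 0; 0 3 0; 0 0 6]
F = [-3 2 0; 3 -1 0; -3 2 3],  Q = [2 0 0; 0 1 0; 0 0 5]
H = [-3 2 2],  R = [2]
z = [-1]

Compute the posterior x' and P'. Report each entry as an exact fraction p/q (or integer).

x' = [-1, -1, -1]
P' = [3139/158 -2427/158 7101/158; -2427/158 2599/158 -6209/158; 7101/158 -6209/158 16857/158]

x̄ = F·x = [-1, -1, -1]
P̄ = F·P·Fᵀ + Q = [50 -42 48; -42 40 -42; 48 -42 107]
y = z − H·x̄ = [0]
S = H·P̄·Hᵀ + R = [632]
K = P̄·Hᵀ·S⁻¹ = [-69/316; 61/316; -7/316]
x' = x̄ + K·y = [-1, -1, -1]
P' = (I − K·H)·P̄ = [3139/158 -2427/158 7101/158; -2427/158 2599/158 -6209/158; 7101/158 -6209/158 16857/158]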